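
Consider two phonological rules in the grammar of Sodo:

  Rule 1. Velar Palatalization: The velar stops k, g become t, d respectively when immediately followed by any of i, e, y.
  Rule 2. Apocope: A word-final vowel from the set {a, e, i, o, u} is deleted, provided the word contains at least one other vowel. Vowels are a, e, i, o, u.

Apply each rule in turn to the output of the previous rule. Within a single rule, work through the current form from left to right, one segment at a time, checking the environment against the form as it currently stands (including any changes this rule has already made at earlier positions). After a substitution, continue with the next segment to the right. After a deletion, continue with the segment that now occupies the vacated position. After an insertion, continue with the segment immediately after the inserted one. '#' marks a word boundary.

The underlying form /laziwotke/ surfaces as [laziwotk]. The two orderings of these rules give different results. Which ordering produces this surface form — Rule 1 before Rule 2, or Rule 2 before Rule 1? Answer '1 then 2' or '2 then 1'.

Order 1 then 2:
  1 Velar Palatalization: [laziwotke] → [laziwotte]
  2 Apocope: [laziwotte] → [laziwott]
  result: [laziwott]
Order 2 then 1:
  2 Apocope: [laziwotke] → [laziwotk]
  1 Velar Palatalization: no change — [laziwotk]
  result: [laziwotk]

2 then 1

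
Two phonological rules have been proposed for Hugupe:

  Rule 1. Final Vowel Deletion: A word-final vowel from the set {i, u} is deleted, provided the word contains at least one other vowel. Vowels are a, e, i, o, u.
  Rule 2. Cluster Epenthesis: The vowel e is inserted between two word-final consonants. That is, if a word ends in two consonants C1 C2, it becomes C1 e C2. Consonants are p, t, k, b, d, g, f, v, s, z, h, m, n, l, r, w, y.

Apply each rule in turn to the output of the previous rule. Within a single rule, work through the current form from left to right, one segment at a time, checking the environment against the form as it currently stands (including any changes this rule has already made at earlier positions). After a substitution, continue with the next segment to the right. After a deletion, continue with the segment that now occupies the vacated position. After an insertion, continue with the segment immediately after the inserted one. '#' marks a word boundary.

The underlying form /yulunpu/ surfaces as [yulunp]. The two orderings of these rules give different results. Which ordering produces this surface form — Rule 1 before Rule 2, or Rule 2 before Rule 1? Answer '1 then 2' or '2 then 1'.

2 then 1

Order 1 then 2:
  1 Final Vowel Deletion: [yulunpu] → [yulunp]
  2 Cluster Epenthesis: [yulunp] → [yulunep]
  result: [yulunep]
Order 2 then 1:
  2 Cluster Epenthesis: no change — [yulunpu]
  1 Final Vowel Deletion: [yulunpu] → [yulunp]
  result: [yulunp]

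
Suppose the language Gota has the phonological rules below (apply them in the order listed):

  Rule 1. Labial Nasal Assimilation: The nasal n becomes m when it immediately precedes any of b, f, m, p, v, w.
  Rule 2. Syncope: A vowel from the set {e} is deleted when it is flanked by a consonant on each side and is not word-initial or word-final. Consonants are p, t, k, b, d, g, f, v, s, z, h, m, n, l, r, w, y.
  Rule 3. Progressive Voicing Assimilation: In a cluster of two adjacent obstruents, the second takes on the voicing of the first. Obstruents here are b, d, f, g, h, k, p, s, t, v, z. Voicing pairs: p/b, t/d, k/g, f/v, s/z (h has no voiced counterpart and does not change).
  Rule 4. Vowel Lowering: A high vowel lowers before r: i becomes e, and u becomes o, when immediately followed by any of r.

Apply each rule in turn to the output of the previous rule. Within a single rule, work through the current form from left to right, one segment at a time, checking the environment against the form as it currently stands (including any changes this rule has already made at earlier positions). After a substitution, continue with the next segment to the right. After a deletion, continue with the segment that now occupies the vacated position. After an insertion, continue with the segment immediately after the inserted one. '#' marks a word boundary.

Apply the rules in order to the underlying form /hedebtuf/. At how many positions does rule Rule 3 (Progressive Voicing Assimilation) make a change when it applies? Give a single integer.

Rule 1 Labial Nasal Assimilation: no change — [hedebtuf]
Rule 2 Syncope: [hedebtuf] → [hdbtuf]
Rule 3 Progressive Voicing Assimilation: [hdbtuf] → [htptuf]
Rule 4 Vowel Lowering: no change — [htptuf]
Rule Rule 3 changed 2 position(s).

2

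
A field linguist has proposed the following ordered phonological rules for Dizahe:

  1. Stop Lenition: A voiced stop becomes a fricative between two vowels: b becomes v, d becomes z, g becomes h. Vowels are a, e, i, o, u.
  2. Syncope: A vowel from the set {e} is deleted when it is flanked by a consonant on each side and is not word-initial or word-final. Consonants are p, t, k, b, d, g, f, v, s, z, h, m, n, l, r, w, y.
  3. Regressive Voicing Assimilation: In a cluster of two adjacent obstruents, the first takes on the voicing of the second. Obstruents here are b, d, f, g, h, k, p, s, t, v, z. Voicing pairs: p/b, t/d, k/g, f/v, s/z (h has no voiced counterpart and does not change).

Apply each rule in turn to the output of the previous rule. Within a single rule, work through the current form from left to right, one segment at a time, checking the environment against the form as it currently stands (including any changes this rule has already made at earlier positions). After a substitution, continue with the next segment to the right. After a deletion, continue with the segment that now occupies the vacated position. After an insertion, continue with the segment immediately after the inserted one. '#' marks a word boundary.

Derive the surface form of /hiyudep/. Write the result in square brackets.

[hiyusp]

1 Stop Lenition: [hiyudep] → [hiyuzep]
2 Syncope: [hiyuzep] → [hiyuzp]
3 Regressive Voicing Assimilation: [hiyuzp] → [hiyusp]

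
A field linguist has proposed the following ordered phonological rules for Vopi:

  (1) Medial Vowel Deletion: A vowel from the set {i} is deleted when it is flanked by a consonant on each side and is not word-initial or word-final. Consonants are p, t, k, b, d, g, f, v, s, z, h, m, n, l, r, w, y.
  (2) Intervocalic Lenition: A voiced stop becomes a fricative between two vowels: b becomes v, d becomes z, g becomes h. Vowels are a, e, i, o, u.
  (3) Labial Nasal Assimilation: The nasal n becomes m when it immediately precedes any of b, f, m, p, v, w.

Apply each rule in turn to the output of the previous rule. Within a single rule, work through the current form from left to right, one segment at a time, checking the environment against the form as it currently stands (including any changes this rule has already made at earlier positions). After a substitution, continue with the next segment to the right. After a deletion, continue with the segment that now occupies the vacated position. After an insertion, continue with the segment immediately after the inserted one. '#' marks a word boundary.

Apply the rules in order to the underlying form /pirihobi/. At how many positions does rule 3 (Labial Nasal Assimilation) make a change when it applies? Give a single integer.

(1) Medial Vowel Deletion: [pirihobi] → [prhobi]
(2) Intervocalic Lenition: [prhobi] → [prhovi]
(3) Labial Nasal Assimilation: no change — [prhovi]
Rule 3 changed 0 position(s).

0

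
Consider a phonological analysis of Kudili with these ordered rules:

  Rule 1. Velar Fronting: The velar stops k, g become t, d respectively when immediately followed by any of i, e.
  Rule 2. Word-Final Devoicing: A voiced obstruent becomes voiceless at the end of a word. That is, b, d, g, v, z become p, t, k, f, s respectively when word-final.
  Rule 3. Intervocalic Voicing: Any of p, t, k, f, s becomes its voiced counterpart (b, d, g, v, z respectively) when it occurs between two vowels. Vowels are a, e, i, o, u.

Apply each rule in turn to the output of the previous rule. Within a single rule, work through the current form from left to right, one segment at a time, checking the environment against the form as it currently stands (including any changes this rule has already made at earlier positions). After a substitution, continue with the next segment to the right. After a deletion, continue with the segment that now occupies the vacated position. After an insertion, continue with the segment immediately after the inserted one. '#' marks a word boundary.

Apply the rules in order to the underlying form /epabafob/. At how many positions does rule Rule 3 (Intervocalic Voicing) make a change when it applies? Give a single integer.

Rule 1 Velar Fronting: no change — [epabafob]
Rule 2 Word-Final Devoicing: [epabafob] → [epabafop]
Rule 3 Intervocalic Voicing: [epabafop] → [ebabavop]
Rule Rule 3 changed 2 position(s).

2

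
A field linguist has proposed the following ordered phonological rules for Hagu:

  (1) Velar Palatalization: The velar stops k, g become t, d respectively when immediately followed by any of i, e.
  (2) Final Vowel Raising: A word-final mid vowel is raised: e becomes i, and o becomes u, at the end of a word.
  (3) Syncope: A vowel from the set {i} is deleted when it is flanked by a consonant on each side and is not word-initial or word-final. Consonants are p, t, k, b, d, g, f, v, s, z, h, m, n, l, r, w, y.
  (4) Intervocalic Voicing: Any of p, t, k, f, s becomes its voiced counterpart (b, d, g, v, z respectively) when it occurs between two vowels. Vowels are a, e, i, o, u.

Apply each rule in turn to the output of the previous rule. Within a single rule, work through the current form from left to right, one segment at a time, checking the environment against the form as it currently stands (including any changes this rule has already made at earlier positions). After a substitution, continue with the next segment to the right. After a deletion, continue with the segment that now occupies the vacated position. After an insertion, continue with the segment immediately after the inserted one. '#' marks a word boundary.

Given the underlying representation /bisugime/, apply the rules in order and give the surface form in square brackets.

(1) Velar Palatalization: [bisugime] → [bisudime]
(2) Final Vowel Raising: [bisudime] → [bisudimi]
(3) Syncope: [bisudimi] → [bsudmi]
(4) Intervocalic Voicing: no change — [bsudmi]

[bsudmi]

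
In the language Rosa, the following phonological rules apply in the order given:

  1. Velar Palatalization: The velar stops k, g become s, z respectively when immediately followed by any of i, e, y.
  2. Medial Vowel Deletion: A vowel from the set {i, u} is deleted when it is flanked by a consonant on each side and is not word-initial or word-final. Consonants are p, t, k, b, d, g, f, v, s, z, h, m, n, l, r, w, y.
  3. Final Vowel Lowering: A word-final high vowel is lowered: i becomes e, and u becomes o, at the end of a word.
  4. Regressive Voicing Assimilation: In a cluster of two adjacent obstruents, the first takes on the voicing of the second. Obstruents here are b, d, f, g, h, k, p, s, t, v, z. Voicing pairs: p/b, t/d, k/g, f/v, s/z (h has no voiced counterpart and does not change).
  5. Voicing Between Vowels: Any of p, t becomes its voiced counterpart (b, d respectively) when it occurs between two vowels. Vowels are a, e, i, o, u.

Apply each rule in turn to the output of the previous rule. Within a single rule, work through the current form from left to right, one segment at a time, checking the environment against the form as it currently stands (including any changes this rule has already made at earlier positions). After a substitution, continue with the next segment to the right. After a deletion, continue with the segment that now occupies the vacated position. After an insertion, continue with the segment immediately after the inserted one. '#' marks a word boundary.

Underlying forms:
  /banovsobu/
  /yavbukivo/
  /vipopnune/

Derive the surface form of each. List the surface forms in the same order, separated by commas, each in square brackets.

[banofsobo], [yavpzvo], [fpopnne]

/banovsobu/:
  1 Velar Palatalization: no change — [banovsobu]
  2 Medial Vowel Deletion: no change — [banovsobu]
  3 Final Vowel Lowering: [banovsobu] → [banovsobo]
  4 Regressive Voicing Assimilation: [banovsobo] → [banofsobo]
  5 Voicing Between Vowels: no change — [banofsobo]
/yavbukivo/:
  1 Velar Palatalization: [yavbukivo] → [yavbusivo]
  2 Medial Vowel Deletion: [yavbusivo] → [yavbsvo]
  3 Final Vowel Lowering: no change — [yavbsvo]
  4 Regressive Voicing Assimilation: [yavbsvo] → [yavpzvo]
  5 Voicing Between Vowels: no change — [yavpzvo]
/vipopnune/:
  1 Velar Palatalization: no change — [vipopnune]
  2 Medial Vowel Deletion: [vipopnune] → [vpopnne]
  3 Final Vowel Lowering: no change — [vpopnne]
  4 Regressive Voicing Assimilation: [vpopnne] → [fpopnne]
  5 Voicing Between Vowels: no change — [fpopnne]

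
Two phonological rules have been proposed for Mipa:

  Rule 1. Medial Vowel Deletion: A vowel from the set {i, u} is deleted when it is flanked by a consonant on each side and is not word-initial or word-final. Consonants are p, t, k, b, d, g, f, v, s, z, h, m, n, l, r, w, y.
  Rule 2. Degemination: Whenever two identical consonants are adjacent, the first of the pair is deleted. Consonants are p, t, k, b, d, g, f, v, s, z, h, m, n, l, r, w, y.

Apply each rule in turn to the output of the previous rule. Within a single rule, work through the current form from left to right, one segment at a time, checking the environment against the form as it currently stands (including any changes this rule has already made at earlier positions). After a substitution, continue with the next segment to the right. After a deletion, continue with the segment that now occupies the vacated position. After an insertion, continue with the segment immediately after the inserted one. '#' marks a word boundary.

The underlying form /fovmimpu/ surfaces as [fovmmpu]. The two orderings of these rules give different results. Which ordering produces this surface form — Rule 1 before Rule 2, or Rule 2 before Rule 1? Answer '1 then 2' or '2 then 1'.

Order 1 then 2:
  1 Medial Vowel Deletion: [fovmimpu] → [fovmmpu]
  2 Degemination: [fovmmpu] → [fovmpu]
  result: [fovmpu]
Order 2 then 1:
  2 Degemination: no change — [fovmimpu]
  1 Medial Vowel Deletion: [fovmimpu] → [fovmmpu]
  result: [fovmmpu]

2 then 1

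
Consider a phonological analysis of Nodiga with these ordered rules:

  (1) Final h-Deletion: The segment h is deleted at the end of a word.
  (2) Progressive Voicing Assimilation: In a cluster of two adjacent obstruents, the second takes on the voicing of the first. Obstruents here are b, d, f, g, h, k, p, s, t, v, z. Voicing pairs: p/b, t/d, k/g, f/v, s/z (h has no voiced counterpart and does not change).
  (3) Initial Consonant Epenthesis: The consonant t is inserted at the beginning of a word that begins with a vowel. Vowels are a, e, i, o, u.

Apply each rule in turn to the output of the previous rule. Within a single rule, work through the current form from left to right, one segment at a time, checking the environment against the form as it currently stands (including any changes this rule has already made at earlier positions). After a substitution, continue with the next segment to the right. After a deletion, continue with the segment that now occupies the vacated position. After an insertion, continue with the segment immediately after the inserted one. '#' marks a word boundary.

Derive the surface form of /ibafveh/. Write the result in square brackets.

(1) Final h-Deletion: [ibafveh] → [ibafve]
(2) Progressive Voicing Assimilation: [ibafve] → [ibaffe]
(3) Initial Consonant Epenthesis: [ibaffe] → [tibaffe]

[tibaffe]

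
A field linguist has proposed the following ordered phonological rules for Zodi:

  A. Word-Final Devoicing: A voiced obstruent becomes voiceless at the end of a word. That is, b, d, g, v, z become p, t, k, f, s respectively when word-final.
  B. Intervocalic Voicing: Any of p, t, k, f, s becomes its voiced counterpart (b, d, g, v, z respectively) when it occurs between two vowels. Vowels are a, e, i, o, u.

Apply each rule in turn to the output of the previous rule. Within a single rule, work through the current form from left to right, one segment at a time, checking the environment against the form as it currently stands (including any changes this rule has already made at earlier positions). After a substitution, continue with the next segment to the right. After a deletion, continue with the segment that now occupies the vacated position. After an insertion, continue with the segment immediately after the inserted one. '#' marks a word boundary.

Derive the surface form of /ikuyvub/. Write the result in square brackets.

A Word-Final Devoicing: [ikuyvub] → [ikuyvup]
B Intervocalic Voicing: [ikuyvup] → [iguyvup]

[iguyvup]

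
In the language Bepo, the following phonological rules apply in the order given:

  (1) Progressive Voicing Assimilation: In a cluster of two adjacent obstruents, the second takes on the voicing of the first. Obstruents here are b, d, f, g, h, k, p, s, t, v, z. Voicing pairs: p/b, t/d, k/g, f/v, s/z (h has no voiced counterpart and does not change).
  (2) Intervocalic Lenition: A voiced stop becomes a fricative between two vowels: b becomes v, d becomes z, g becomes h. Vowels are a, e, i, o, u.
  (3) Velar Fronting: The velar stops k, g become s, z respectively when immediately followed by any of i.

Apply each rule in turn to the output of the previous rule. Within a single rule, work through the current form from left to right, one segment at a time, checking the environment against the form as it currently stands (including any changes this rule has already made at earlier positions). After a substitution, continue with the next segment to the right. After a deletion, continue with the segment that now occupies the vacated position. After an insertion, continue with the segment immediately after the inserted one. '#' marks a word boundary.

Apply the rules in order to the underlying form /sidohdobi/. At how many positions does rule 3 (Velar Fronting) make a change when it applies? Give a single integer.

0

(1) Progressive Voicing Assimilation: [sidohdobi] → [sidohtobi]
(2) Intervocalic Lenition: [sidohtobi] → [sizohtovi]
(3) Velar Fronting: no change — [sizohtovi]
Rule 3 changed 0 position(s).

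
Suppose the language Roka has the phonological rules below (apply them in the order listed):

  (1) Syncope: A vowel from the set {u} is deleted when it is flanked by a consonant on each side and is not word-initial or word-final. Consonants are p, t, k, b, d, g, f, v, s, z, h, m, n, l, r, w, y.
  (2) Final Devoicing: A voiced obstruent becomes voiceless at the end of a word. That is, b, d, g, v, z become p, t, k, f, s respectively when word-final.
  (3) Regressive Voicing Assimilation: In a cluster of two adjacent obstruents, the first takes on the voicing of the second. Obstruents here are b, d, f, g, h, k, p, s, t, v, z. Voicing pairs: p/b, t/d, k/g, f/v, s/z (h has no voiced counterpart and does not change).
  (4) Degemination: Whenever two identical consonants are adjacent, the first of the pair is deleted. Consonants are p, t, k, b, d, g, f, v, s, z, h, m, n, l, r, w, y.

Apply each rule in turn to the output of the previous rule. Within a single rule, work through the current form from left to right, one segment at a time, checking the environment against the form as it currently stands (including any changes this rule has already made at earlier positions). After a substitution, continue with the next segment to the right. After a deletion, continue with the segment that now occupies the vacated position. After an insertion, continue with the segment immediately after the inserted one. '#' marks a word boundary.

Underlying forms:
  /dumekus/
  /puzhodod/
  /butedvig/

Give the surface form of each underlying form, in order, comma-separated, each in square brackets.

[dmeks], [bshodot], [ptedvik]

/dumekus/:
  (1) Syncope: [dumekus] → [dmeks]
  (2) Final Devoicing: no change — [dmeks]
  (3) Regressive Voicing Assimilation: no change — [dmeks]
  (4) Degemination: no change — [dmeks]
/puzhodod/:
  (1) Syncope: [puzhodod] → [pzhodod]
  (2) Final Devoicing: [pzhodod] → [pzhodot]
  (3) Regressive Voicing Assimilation: [pzhodot] → [bshodot]
  (4) Degemination: no change — [bshodot]
/butedvig/:
  (1) Syncope: [butedvig] → [btedvig]
  (2) Final Devoicing: [btedvig] → [btedvik]
  (3) Regressive Voicing Assimilation: [btedvik] → [ptedvik]
  (4) Degemination: no change — [ptedvik]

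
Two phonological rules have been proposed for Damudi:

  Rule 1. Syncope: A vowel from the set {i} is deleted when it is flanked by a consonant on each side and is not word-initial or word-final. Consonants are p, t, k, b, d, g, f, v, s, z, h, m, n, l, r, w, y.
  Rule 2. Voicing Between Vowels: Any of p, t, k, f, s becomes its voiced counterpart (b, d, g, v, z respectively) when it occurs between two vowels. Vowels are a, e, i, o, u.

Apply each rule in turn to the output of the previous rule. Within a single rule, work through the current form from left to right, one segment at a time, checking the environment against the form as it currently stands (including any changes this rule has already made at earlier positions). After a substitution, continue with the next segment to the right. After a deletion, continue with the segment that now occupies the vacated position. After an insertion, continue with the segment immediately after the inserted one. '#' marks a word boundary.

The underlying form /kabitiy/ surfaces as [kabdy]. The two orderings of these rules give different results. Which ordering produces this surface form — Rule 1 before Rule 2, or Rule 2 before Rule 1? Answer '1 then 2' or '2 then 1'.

Order 1 then 2:
  1 Syncope: [kabitiy] → [kabty]
  2 Voicing Between Vowels: no change — [kabty]
  result: [kabty]
Order 2 then 1:
  2 Voicing Between Vowels: [kabitiy] → [kabidiy]
  1 Syncope: [kabidiy] → [kabdy]
  result: [kabdy]

2 then 1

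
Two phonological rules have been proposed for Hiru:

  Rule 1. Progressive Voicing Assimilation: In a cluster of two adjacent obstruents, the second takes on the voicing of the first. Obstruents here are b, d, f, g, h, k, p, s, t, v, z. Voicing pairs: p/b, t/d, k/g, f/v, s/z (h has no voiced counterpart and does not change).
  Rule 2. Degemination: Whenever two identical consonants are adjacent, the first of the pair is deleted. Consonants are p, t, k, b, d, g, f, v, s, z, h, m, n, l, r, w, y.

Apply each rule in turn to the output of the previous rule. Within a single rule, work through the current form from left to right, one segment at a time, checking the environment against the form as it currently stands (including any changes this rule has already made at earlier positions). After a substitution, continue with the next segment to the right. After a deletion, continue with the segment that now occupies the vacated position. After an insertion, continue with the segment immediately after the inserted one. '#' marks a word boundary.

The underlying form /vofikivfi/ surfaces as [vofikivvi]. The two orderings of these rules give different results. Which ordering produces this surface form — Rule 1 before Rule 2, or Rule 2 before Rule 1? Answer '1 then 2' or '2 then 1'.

2 then 1

Order 1 then 2:
  1 Progressive Voicing Assimilation: [vofikivfi] → [vofikivvi]
  2 Degemination: [vofikivvi] → [vofikivi]
  result: [vofikivi]
Order 2 then 1:
  2 Degemination: no change — [vofikivfi]
  1 Progressive Voicing Assimilation: [vofikivfi] → [vofikivvi]
  result: [vofikivvi]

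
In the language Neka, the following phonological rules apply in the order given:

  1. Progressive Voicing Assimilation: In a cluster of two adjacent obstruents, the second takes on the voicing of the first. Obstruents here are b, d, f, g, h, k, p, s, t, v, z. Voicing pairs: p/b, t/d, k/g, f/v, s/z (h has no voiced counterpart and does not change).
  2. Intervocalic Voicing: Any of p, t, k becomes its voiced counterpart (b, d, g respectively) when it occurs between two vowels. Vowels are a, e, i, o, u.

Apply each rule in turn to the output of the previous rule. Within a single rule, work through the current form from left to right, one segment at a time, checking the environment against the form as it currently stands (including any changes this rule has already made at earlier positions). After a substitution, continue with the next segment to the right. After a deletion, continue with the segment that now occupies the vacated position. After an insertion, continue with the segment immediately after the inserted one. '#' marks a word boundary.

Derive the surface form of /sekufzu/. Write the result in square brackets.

1 Progressive Voicing Assimilation: [sekufzu] → [sekufsu]
2 Intervocalic Voicing: [sekufsu] → [segufsu]

[segufsu]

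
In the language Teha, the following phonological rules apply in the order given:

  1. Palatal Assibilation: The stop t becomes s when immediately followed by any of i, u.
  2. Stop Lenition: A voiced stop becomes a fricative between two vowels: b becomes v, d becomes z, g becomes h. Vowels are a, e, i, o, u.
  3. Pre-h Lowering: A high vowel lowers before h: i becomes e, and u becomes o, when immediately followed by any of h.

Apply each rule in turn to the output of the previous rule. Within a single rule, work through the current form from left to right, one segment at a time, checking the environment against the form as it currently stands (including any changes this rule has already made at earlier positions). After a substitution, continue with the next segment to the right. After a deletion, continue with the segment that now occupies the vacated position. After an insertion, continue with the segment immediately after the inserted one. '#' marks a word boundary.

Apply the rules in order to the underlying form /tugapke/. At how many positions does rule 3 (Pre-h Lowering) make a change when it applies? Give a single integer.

1 Palatal Assibilation: [tugapke] → [sugapke]
2 Stop Lenition: [sugapke] → [suhapke]
3 Pre-h Lowering: [suhapke] → [sohapke]
Rule 3 changed 1 position(s).

1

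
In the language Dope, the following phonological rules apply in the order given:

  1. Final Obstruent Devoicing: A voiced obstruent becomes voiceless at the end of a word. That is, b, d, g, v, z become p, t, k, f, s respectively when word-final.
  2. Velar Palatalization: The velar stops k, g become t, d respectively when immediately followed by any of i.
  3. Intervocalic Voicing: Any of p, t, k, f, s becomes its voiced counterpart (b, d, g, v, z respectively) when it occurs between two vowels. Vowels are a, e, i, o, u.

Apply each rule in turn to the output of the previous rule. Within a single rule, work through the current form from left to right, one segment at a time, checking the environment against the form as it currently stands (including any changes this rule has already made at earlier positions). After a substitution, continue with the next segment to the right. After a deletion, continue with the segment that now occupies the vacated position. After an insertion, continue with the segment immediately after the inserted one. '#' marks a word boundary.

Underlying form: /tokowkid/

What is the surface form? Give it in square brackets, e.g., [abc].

[togowtit]

1 Final Obstruent Devoicing: [tokowkid] → [tokowkit]
2 Velar Palatalization: [tokowkit] → [tokowtit]
3 Intervocalic Voicing: [tokowtit] → [togowtit]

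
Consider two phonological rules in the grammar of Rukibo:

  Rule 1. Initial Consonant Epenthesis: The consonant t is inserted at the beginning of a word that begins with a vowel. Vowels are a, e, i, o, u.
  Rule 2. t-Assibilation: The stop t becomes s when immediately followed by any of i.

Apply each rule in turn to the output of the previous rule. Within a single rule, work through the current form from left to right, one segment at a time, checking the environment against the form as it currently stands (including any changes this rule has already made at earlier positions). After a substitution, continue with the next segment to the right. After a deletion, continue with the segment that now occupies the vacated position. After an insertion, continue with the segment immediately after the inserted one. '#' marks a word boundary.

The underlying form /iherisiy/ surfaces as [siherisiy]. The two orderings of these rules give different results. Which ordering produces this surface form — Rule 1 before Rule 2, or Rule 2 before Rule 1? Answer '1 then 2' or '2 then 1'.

Order 1 then 2:
  1 Initial Consonant Epenthesis: [iherisiy] → [tiherisiy]
  2 t-Assibilation: [tiherisiy] → [siherisiy]
  result: [siherisiy]
Order 2 then 1:
  2 t-Assibilation: no change — [iherisiy]
  1 Initial Consonant Epenthesis: [iherisiy] → [tiherisiy]
  result: [tiherisiy]

1 then 2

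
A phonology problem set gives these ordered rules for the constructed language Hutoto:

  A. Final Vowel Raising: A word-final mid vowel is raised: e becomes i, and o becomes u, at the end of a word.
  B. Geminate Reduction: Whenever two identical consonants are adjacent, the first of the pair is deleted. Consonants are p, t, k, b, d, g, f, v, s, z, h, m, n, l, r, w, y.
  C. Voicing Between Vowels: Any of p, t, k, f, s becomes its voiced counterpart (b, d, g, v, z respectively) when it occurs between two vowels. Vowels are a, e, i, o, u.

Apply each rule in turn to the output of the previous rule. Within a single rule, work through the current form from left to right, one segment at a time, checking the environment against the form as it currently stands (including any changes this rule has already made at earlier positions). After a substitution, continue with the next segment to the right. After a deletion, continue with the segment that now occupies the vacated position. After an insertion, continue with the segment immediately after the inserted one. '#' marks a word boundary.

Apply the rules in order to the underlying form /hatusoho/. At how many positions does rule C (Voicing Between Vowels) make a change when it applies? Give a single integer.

2

A Final Vowel Raising: [hatusoho] → [hatusohu]
B Geminate Reduction: no change — [hatusohu]
C Voicing Between Vowels: [hatusohu] → [haduzohu]
Rule C changed 2 position(s).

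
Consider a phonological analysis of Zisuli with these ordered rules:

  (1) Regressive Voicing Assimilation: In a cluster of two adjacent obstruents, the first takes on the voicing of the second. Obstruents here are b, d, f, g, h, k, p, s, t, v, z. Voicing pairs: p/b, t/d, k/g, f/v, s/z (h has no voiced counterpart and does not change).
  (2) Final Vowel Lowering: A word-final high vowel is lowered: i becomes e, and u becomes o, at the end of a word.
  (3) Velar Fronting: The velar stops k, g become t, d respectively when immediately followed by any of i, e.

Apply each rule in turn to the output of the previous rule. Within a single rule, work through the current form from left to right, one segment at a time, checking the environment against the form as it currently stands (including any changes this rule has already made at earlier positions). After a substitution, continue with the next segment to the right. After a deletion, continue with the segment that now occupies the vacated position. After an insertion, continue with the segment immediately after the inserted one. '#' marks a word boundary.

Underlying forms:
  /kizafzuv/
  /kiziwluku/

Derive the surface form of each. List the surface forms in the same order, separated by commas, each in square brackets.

/kizafzuv/:
  (1) Regressive Voicing Assimilation: [kizafzuv] → [kizavzuv]
  (2) Final Vowel Lowering: no change — [kizavzuv]
  (3) Velar Fronting: [kizavzuv] → [tizavzuv]
/kiziwluku/:
  (1) Regressive Voicing Assimilation: no change — [kiziwluku]
  (2) Final Vowel Lowering: [kiziwluku] → [kiziwluko]
  (3) Velar Fronting: [kiziwluko] → [tiziwluko]

[tizavzuv], [tiziwluko]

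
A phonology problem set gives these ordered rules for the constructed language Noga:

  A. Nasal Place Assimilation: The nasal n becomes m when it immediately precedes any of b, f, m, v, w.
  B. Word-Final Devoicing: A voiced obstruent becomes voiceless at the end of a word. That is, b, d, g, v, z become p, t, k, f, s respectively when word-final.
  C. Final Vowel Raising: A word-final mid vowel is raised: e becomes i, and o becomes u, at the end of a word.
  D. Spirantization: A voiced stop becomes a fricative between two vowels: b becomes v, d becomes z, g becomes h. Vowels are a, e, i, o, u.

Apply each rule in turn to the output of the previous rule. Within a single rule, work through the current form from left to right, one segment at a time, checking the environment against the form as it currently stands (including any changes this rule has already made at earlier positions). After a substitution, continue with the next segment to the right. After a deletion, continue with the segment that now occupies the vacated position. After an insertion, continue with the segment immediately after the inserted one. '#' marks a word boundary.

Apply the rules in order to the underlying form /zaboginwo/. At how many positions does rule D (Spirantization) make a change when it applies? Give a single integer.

2

A Nasal Place Assimilation: [zaboginwo] → [zabogimwo]
B Word-Final Devoicing: no change — [zabogimwo]
C Final Vowel Raising: [zabogimwo] → [zabogimwu]
D Spirantization: [zabogimwu] → [zavohimwu]
Rule D changed 2 position(s).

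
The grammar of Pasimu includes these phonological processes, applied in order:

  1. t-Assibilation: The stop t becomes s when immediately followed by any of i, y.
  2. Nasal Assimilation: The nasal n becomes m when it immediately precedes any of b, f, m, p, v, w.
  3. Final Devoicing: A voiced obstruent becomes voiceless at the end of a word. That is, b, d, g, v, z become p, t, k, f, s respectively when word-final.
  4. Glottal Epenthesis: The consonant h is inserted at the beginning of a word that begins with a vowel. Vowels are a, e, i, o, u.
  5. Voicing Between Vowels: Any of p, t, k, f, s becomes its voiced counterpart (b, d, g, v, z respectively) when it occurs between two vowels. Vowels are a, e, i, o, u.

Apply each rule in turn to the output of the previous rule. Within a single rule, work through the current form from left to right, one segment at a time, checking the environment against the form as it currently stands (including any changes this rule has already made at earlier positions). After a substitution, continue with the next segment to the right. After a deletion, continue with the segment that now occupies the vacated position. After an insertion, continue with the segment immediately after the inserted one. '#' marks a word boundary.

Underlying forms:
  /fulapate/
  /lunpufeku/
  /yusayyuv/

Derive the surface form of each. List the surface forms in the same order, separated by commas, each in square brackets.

[fulabade], [lumpuvegu], [yuzayyuf]

/fulapate/:
  1 t-Assibilation: no change — [fulapate]
  2 Nasal Assimilation: no change — [fulapate]
  3 Final Devoicing: no change — [fulapate]
  4 Glottal Epenthesis: no change — [fulapate]
  5 Voicing Between Vowels: [fulapate] → [fulabade]
/lunpufeku/:
  1 t-Assibilation: no change — [lunpufeku]
  2 Nasal Assimilation: [lunpufeku] → [lumpufeku]
  3 Final Devoicing: no change — [lumpufeku]
  4 Glottal Epenthesis: no change — [lumpufeku]
  5 Voicing Between Vowels: [lumpufeku] → [lumpuvegu]
/yusayyuv/:
  1 t-Assibilation: no change — [yusayyuv]
  2 Nasal Assimilation: no change — [yusayyuv]
  3 Final Devoicing: [yusayyuv] → [yusayyuf]
  4 Glottal Epenthesis: no change — [yusayyuf]
  5 Voicing Between Vowels: [yusayyuf] → [yuzayyuf]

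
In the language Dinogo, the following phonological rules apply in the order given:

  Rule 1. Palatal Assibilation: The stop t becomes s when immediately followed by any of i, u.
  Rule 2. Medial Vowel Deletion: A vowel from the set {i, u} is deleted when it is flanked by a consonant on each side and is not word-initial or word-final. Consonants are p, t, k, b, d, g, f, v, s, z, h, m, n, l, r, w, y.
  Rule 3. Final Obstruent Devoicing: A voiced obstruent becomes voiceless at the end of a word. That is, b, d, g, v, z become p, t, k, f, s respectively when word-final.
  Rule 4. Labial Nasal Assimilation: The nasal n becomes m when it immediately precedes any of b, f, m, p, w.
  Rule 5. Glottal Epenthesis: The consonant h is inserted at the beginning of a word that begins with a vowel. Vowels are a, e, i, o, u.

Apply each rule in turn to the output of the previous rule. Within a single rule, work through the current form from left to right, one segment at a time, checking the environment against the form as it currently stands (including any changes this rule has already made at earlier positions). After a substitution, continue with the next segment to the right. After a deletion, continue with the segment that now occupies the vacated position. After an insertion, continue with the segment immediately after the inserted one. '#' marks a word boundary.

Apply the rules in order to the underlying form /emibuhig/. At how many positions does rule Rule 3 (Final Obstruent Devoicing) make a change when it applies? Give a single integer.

1

Rule 1 Palatal Assibilation: no change — [emibuhig]
Rule 2 Medial Vowel Deletion: [emibuhig] → [embhg]
Rule 3 Final Obstruent Devoicing: [embhg] → [embhk]
Rule 4 Labial Nasal Assimilation: no change — [embhk]
Rule 5 Glottal Epenthesis: [embhk] → [hembhk]
Rule Rule 3 changed 1 position(s).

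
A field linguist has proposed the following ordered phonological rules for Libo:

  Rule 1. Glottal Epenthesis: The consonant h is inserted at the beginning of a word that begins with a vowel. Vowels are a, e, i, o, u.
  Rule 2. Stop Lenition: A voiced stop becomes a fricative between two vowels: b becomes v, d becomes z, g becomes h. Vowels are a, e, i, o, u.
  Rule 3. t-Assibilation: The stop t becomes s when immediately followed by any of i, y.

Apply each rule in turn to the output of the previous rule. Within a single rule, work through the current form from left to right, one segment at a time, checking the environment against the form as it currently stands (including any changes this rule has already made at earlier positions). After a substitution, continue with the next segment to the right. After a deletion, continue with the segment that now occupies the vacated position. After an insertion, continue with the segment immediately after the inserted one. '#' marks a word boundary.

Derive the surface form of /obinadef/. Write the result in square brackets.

Rule 1 Glottal Epenthesis: [obinadef] → [hobinadef]
Rule 2 Stop Lenition: [hobinadef] → [hovinazef]
Rule 3 t-Assibilation: no change — [hovinazef]

[hovinazef]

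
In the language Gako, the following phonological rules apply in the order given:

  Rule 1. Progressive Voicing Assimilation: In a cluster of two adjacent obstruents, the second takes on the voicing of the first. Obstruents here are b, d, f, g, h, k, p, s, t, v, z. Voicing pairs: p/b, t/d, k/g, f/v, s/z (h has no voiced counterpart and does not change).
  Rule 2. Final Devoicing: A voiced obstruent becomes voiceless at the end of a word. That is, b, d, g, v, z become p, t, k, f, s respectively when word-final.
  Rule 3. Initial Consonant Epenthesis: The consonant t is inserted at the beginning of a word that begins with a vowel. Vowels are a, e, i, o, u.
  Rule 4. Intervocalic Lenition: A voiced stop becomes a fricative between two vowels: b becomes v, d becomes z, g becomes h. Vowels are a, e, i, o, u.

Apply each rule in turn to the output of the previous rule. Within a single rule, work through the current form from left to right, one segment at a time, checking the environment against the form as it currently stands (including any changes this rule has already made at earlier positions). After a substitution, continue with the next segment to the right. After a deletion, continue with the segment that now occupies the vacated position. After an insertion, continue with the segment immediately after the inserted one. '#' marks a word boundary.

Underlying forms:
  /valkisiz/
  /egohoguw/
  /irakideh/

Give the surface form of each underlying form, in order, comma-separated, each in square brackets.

[valkisis], [tehohohuw], [tirakizeh]

/valkisiz/:
  Rule 1 Progressive Voicing Assimilation: no change — [valkisiz]
  Rule 2 Final Devoicing: [valkisiz] → [valkisis]
  Rule 3 Initial Consonant Epenthesis: no change — [valkisis]
  Rule 4 Intervocalic Lenition: no change — [valkisis]
/egohoguw/:
  Rule 1 Progressive Voicing Assimilation: no change — [egohoguw]
  Rule 2 Final Devoicing: no change — [egohoguw]
  Rule 3 Initial Consonant Epenthesis: [egohoguw] → [tegohoguw]
  Rule 4 Intervocalic Lenition: [tegohoguw] → [tehohohuw]
/irakideh/:
  Rule 1 Progressive Voicing Assimilation: no change — [irakideh]
  Rule 2 Final Devoicing: no change — [irakideh]
  Rule 3 Initial Consonant Epenthesis: [irakideh] → [tirakideh]
  Rule 4 Intervocalic Lenition: [tirakideh] → [tirakizeh]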